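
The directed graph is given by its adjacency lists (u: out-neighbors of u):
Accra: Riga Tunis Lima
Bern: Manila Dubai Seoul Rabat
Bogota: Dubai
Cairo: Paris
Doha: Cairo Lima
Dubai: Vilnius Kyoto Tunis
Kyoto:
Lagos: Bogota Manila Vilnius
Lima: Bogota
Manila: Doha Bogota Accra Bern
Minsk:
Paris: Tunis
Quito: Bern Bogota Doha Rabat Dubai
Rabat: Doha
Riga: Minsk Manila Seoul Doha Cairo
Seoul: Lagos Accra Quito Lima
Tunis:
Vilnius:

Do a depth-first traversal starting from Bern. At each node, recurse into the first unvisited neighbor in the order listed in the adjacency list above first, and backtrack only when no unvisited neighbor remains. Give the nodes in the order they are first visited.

Bern, Manila, Doha, Cairo, Paris, Tunis, Lima, Bogota, Dubai, Vilnius, Kyoto, Accra, Riga, Minsk, Seoul, Lagos, Quito, Rabat

Visit Bern
Bern → Manila
Manila → Doha
Doha → Cairo
Cairo → Paris
Paris → Tunis
Doha → Lima
Lima → Bogota
Bogota → Dubai
Dubai → Vilnius
Dubai → Kyoto
Manila → Accra
Accra → Riga
Riga → Minsk
Riga → Seoul
Seoul → Lagos
Seoul → Quito
Quito → Rabat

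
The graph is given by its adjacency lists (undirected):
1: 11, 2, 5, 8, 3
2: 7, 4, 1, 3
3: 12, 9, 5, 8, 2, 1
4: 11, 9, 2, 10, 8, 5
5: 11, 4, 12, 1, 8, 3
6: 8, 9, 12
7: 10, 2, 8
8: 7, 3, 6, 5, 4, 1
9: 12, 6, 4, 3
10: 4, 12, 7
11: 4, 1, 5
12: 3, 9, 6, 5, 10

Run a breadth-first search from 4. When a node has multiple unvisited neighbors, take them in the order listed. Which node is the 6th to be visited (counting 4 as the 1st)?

Visit 4; enqueue 11, 9, 2, 10, 8, 5 → queue [11, 9, 2, 10, 8, 5]
Visit 11; enqueue 1 → queue [9, 2, 10, 8, 5, 1]
Visit 9; enqueue 12, 6, 3 → queue [2, 10, 8, 5, 1, 12, 6, 3]
Visit 2; enqueue 7 → queue [10, 8, 5, 1, 12, 6, 3, 7]
Visit 10 → queue [8, 5, 1, 12, 6, 3, 7]
Visit 8 → queue [5, 1, 12, 6, 3, 7]
Visit 5 → queue [1, 12, 6, 3, 7]
Visit 1 → queue [12, 6, 3, 7]
Visit 12 → queue [6, 3, 7]
Visit 6 → queue [3, 7]
Visit 3 → queue [7]
Visit 7 → queue []

Visit order: 4, 11, 9, 2, 10, 8, 5, 1, 12, 6, 3, 7

8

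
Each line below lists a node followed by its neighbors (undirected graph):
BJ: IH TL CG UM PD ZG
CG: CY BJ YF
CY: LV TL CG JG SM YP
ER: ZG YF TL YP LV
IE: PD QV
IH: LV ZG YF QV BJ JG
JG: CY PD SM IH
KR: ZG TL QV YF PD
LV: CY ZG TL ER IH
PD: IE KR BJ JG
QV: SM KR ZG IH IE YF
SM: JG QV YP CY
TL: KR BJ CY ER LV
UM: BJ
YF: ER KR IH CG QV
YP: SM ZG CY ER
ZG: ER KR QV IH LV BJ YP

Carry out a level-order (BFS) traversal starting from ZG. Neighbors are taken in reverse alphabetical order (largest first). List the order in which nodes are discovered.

ZG YP QV LV KR IH ER BJ SM CY YF IE TL PD JG UM CG

Visit ZG; enqueue YP, QV, LV, KR, IH, ER, BJ → queue [YP, QV, LV, KR, IH, ER, BJ]
Visit YP; enqueue SM, CY → queue [QV, LV, KR, IH, ER, BJ, SM, CY]
Visit QV; enqueue YF, IE → queue [LV, KR, IH, ER, BJ, SM, CY, YF, IE]
Visit LV; enqueue TL → queue [KR, IH, ER, BJ, SM, CY, YF, IE, TL]
Visit KR; enqueue PD → queue [IH, ER, BJ, SM, CY, YF, IE, TL, PD]
Visit IH; enqueue JG → queue [ER, BJ, SM, CY, YF, IE, TL, PD, JG]
Visit ER → queue [BJ, SM, CY, YF, IE, TL, PD, JG]
Visit BJ; enqueue UM, CG → queue [SM, CY, YF, IE, TL, PD, JG, UM, CG]
Visit SM → queue [CY, YF, IE, TL, PD, JG, UM, CG]
Visit CY → queue [YF, IE, TL, PD, JG, UM, CG]
Visit YF → queue [IE, TL, PD, JG, UM, CG]
Visit IE → queue [TL, PD, JG, UM, CG]
Visit TL → queue [PD, JG, UM, CG]
Visit PD → queue [JG, UM, CG]
Visit JG → queue [UM, CG]
Visit UM → queue [CG]
Visit CG → queue []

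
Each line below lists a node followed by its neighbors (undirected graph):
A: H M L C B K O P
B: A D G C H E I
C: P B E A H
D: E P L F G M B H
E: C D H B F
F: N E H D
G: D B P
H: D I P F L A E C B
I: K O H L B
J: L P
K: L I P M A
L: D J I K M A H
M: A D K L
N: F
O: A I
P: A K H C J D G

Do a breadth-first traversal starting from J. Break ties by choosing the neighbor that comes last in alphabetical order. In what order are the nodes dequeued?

Visit J; enqueue P, L → queue [P, L]
Visit P; enqueue K, H, G, D, C, A → queue [L, K, H, G, D, C, A]
Visit L; enqueue M, I → queue [K, H, G, D, C, A, M, I]
Visit K → queue [H, G, D, C, A, M, I]
Visit H; enqueue F, E, B → queue [G, D, C, A, M, I, F, E, B]
Visit G → queue [D, C, A, M, I, F, E, B]
Visit D → queue [C, A, M, I, F, E, B]
Visit C → queue [A, M, I, F, E, B]
Visit A; enqueue O → queue [M, I, F, E, B, O]
Visit M → queue [I, F, E, B, O]
Visit I → queue [F, E, B, O]
Visit F; enqueue N → queue [E, B, O, N]
Visit E → queue [B, O, N]
Visit B → queue [O, N]
Visit O → queue [N]
Visit N → queue []

J → P → L → K → H → G → D → C → A → M → I → F → E → B → O → N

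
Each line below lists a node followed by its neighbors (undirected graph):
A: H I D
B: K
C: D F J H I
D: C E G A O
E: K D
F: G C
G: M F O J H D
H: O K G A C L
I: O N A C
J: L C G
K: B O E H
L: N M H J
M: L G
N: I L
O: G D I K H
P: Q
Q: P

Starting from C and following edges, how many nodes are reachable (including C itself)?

15

BFS from C visits: C, D, F, H, I, J, A, E, G, O, K, L, N, M, B
Reachable nodes: 15 of 17 total.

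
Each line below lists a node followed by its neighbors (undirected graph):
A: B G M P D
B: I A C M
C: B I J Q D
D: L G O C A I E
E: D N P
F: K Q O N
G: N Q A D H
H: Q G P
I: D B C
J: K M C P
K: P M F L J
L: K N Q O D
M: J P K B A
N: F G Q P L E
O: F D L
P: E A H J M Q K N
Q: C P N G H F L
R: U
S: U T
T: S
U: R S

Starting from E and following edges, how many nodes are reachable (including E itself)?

17

BFS from E visits: E, D, N, P, L, G, O, C, A, I, F, Q, H, J, M, K, B
Reachable nodes: 17 of 21 total.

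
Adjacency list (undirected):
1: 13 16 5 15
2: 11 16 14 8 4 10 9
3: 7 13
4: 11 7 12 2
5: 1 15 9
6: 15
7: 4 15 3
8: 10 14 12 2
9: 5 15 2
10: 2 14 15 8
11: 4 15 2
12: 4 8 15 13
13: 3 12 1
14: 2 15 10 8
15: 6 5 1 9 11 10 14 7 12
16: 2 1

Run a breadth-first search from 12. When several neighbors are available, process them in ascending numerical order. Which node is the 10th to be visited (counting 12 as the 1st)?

14

Visit 12; enqueue 4, 8, 13, 15 → queue [4, 8, 13, 15]
Visit 4; enqueue 2, 7, 11 → queue [8, 13, 15, 2, 7, 11]
Visit 8; enqueue 10, 14 → queue [13, 15, 2, 7, 11, 10, 14]
Visit 13; enqueue 1, 3 → queue [15, 2, 7, 11, 10, 14, 1, 3]
Visit 15; enqueue 5, 6, 9 → queue [2, 7, 11, 10, 14, 1, 3, 5, 6, 9]
Visit 2; enqueue 16 → queue [7, 11, 10, 14, 1, 3, 5, 6, 9, 16]
Visit 7 → queue [11, 10, 14, 1, 3, 5, 6, 9, 16]
Visit 11 → queue [10, 14, 1, 3, 5, 6, 9, 16]
Visit 10 → queue [14, 1, 3, 5, 6, 9, 16]
Visit 14 → queue [1, 3, 5, 6, 9, 16]
Visit 1 → queue [3, 5, 6, 9, 16]
Visit 3 → queue [5, 6, 9, 16]
Visit 5 → queue [6, 9, 16]
Visit 6 → queue [9, 16]
Visit 9 → queue [16]
Visit 16 → queue []

Visit order: 12, 4, 8, 13, 15, 2, 7, 11, 10, 14, 1, 3, 5, 6, 9, 16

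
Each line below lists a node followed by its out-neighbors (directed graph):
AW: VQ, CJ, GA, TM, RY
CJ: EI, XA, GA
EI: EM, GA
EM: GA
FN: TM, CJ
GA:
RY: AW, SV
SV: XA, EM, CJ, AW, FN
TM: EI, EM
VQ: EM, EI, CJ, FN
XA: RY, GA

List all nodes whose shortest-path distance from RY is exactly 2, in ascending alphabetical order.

Level 0: RY
Level 1: AW, SV
Level 2: CJ, EM, FN, GA, TM, VQ, XA
Level 3: EI

CJ, EM, FN, GA, TM, VQ, XA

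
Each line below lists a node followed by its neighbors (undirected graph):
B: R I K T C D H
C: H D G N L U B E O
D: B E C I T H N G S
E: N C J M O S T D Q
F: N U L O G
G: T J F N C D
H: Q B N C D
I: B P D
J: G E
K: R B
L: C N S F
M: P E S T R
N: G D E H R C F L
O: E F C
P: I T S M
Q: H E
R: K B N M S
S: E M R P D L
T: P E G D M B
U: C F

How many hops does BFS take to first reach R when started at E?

Level 0: E
Level 1: C, D, J, M, N, O, Q, S, T
Level 2: B, F, G, H, I, L, P, R, U
Level 3: K
R first appears at level 2.

2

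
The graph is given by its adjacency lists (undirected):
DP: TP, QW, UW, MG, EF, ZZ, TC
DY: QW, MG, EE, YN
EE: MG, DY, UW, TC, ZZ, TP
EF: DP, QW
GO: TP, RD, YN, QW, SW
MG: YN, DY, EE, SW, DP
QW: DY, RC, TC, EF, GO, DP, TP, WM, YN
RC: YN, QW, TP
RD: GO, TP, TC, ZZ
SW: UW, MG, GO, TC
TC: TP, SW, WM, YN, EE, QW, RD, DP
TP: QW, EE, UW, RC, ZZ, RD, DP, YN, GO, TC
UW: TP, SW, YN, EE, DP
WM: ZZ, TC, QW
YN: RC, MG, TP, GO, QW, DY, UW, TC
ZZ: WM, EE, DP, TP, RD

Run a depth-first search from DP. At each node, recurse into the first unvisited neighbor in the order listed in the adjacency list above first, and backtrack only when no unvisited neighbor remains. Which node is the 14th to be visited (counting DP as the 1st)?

ZZ

Visit DP
DP → TP
TP → QW
QW → DY
DY → MG
MG → YN
YN → RC
YN → GO
GO → RD
RD → TC
TC → SW
SW → UW
UW → EE
EE → ZZ
ZZ → WM
QW → EF

Visit order: DP, TP, QW, DY, MG, YN, RC, GO, RD, TC, SW, UW, EE, ZZ, WM, EF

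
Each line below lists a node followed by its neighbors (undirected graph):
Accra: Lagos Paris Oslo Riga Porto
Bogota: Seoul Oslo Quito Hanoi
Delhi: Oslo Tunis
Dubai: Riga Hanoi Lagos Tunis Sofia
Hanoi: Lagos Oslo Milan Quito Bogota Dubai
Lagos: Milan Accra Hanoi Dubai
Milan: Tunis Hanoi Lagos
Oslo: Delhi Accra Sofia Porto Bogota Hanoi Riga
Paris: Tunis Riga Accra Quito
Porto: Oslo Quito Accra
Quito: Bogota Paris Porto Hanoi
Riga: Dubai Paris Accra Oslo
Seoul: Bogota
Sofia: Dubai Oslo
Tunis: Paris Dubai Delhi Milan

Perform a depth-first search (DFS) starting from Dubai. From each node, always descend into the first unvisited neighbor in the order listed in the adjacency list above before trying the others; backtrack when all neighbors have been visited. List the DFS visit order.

Dubai, Riga, Paris, Tunis, Delhi, Oslo, Accra, Lagos, Milan, Hanoi, Quito, Bogota, Seoul, Porto, Sofia

Visit Dubai
Dubai → Riga
Riga → Paris
Paris → Tunis
Tunis → Delhi
Delhi → Oslo
Oslo → Accra
Accra → Lagos
Lagos → Milan
Milan → Hanoi
Hanoi → Quito
Quito → Bogota
Bogota → Seoul
Quito → Porto
Oslo → Sofia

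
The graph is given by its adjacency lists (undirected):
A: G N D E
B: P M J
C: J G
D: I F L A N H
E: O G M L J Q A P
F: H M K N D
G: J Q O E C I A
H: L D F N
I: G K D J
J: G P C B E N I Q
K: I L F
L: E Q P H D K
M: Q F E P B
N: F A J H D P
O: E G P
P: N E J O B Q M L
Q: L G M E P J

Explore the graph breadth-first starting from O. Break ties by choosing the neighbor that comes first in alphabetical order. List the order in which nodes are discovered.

O, E, G, P, A, J, L, M, Q, C, I, B, N, D, H, K, F

Visit O; enqueue E, G, P → queue [E, G, P]
Visit E; enqueue A, J, L, M, Q → queue [G, P, A, J, L, M, Q]
Visit G; enqueue C, I → queue [P, A, J, L, M, Q, C, I]
Visit P; enqueue B, N → queue [A, J, L, M, Q, C, I, B, N]
Visit A; enqueue D → queue [J, L, M, Q, C, I, B, N, D]
Visit J → queue [L, M, Q, C, I, B, N, D]
Visit L; enqueue H, K → queue [M, Q, C, I, B, N, D, H, K]
Visit M; enqueue F → queue [Q, C, I, B, N, D, H, K, F]
Visit Q → queue [C, I, B, N, D, H, K, F]
Visit C → queue [I, B, N, D, H, K, F]
Visit I → queue [B, N, D, H, K, F]
Visit B → queue [N, D, H, K, F]
Visit N → queue [D, H, K, F]
Visit D → queue [H, K, F]
Visit H → queue [K, F]
Visit K → queue [F]
Visit F → queue []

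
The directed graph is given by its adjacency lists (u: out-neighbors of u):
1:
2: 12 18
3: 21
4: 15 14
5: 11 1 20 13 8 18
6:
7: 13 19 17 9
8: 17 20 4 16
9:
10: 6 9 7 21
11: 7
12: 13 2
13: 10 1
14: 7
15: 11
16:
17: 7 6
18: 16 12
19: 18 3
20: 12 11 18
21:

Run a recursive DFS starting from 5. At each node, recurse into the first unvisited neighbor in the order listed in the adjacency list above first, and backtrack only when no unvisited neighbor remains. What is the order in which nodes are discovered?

5 11 7 13 10 6 9 21 1 19 18 16 12 2 3 17 20 8 4 15 14

Visit 5
5 → 11
11 → 7
7 → 13
13 → 10
10 → 6
10 → 9
10 → 21
13 → 1
7 → 19
19 → 18
18 → 16
18 → 12
12 → 2
19 → 3
7 → 17
5 → 20
5 → 8
8 → 4
4 → 15
4 → 14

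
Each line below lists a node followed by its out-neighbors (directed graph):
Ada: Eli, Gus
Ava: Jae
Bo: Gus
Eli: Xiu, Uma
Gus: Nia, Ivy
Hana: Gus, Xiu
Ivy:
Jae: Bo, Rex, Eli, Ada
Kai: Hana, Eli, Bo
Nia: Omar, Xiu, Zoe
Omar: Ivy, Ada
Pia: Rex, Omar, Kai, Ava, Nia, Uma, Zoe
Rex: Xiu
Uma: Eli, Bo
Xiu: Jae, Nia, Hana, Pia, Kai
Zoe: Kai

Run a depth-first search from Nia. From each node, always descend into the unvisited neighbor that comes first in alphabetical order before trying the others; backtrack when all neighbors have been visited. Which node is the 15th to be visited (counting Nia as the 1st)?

Visit Nia
Nia → Omar
Omar → Ada
Ada → Eli
Eli → Uma
Uma → Bo
Bo → Gus
Gus → Ivy
Eli → Xiu
Xiu → Hana
Xiu → Jae
Jae → Rex
Xiu → Kai
Xiu → Pia
Pia → Ava
Pia → Zoe

Visit order: Nia, Omar, Ada, Eli, Uma, Bo, Gus, Ivy, Xiu, Hana, Jae, Rex, Kai, Pia, Ava, Zoe

Ava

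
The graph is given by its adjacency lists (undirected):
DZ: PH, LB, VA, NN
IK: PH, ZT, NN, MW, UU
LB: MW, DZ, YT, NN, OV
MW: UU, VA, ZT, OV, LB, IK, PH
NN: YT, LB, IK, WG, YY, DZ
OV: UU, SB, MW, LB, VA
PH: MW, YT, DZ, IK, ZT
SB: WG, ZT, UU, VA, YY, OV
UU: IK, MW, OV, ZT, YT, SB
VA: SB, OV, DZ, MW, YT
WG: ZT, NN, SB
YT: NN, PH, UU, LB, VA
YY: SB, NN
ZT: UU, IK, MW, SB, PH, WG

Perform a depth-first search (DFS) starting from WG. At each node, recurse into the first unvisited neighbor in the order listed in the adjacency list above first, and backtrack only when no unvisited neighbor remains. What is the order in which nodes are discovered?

Visit WG
WG → ZT
ZT → UU
UU → IK
IK → PH
PH → MW
MW → VA
VA → SB
SB → YY
YY → NN
NN → YT
YT → LB
LB → DZ
LB → OV

WG, ZT, UU, IK, PH, MW, VA, SB, YY, NN, YT, LB, DZ, OV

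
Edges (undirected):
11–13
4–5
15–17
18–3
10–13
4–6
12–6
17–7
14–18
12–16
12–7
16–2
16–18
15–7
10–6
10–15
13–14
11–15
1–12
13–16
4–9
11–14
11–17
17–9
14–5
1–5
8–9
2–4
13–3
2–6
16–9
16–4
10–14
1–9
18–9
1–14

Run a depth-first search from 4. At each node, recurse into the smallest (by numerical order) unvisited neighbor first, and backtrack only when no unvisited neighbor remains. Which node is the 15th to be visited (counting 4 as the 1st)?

Visit 4
4 → 2
2 → 6
6 → 10
10 → 13
13 → 3
3 → 18
18 → 9
9 → 1
1 → 5
5 → 14
14 → 11
11 → 15
15 → 7
7 → 12
12 → 16
7 → 17
9 → 8

Visit order: 4, 2, 6, 10, 13, 3, 18, 9, 1, 5, 14, 11, 15, 7, 12, 16, 17, 8

12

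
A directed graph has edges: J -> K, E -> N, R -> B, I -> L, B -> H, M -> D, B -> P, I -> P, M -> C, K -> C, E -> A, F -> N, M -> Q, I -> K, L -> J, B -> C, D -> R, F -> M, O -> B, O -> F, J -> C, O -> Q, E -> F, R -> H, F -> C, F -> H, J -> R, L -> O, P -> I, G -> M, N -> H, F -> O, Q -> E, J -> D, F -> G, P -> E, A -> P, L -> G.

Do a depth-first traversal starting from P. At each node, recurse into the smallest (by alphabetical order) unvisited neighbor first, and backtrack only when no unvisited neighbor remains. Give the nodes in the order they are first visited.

P, E, A, F, C, G, M, D, R, B, H, Q, N, O, I, K, L, J

Visit P
P → E
E → A
E → F
F → C
F → G
G → M
M → D
D → R
R → B
B → H
M → Q
F → N
F → O
P → I
I → K
I → L
L → J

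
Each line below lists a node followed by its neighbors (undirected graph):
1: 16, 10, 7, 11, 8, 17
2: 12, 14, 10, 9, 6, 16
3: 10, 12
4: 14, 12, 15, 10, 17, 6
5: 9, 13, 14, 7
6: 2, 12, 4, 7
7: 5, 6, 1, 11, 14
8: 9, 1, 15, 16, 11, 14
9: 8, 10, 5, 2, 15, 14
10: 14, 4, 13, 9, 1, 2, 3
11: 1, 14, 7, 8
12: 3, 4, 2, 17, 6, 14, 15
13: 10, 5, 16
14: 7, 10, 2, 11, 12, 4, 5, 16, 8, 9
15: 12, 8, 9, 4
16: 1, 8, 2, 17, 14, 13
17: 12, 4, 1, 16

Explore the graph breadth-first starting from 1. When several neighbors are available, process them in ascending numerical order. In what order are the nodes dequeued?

Visit 1; enqueue 7, 8, 10, 11, 16, 17 → queue [7, 8, 10, 11, 16, 17]
Visit 7; enqueue 5, 6, 14 → queue [8, 10, 11, 16, 17, 5, 6, 14]
Visit 8; enqueue 9, 15 → queue [10, 11, 16, 17, 5, 6, 14, 9, 15]
Visit 10; enqueue 2, 3, 4, 13 → queue [11, 16, 17, 5, 6, 14, 9, 15, 2, 3, 4, 13]
Visit 11 → queue [16, 17, 5, 6, 14, 9, 15, 2, 3, 4, 13]
Visit 16 → queue [17, 5, 6, 14, 9, 15, 2, 3, 4, 13]
Visit 17; enqueue 12 → queue [5, 6, 14, 9, 15, 2, 3, 4, 13, 12]
Visit 5 → queue [6, 14, 9, 15, 2, 3, 4, 13, 12]
Visit 6 → queue [14, 9, 15, 2, 3, 4, 13, 12]
Visit 14 → queue [9, 15, 2, 3, 4, 13, 12]
Visit 9 → queue [15, 2, 3, 4, 13, 12]
Visit 15 → queue [2, 3, 4, 13, 12]
Visit 2 → queue [3, 4, 13, 12]
Visit 3 → queue [4, 13, 12]
Visit 4 → queue [13, 12]
Visit 13 → queue [12]
Visit 12 → queue []

1 -> 7 -> 8 -> 10 -> 11 -> 16 -> 17 -> 5 -> 6 -> 14 -> 9 -> 15 -> 2 -> 3 -> 4 -> 13 -> 12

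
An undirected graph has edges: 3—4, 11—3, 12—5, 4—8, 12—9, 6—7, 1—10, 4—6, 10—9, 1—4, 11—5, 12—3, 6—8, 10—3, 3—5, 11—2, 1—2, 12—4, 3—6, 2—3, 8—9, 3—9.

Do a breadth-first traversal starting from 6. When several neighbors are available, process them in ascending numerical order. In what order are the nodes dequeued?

6, 3, 4, 7, 8, 2, 5, 9, 10, 11, 12, 1

Visit 6; enqueue 3, 4, 7, 8 → queue [3, 4, 7, 8]
Visit 3; enqueue 2, 5, 9, 10, 11, 12 → queue [4, 7, 8, 2, 5, 9, 10, 11, 12]
Visit 4; enqueue 1 → queue [7, 8, 2, 5, 9, 10, 11, 12, 1]
Visit 7 → queue [8, 2, 5, 9, 10, 11, 12, 1]
Visit 8 → queue [2, 5, 9, 10, 11, 12, 1]
Visit 2 → queue [5, 9, 10, 11, 12, 1]
Visit 5 → queue [9, 10, 11, 12, 1]
Visit 9 → queue [10, 11, 12, 1]
Visit 10 → queue [11, 12, 1]
Visit 11 → queue [12, 1]
Visit 12 → queue [1]
Visit 1 → queue []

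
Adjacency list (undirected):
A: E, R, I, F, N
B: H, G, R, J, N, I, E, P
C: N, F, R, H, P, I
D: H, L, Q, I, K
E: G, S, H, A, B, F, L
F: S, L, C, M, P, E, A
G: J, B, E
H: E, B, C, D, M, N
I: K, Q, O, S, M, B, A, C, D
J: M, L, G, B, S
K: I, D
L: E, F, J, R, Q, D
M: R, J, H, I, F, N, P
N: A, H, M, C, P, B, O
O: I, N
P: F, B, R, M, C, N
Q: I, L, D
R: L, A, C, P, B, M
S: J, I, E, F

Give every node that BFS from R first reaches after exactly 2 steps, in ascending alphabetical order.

D, E, F, G, H, I, J, N, Q

Level 0: R
Level 1: A, B, C, L, M, P
Level 2: D, E, F, G, H, I, J, N, Q
Level 3: K, O, S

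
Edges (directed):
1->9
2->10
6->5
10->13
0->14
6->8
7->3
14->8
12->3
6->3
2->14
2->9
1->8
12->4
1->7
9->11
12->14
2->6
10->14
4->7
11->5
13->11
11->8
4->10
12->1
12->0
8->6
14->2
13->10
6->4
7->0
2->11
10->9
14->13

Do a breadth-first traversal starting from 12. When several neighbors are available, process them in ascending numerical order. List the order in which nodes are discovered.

Visit 12; enqueue 0, 1, 3, 4, 14 → queue [0, 1, 3, 4, 14]
Visit 0 → queue [1, 3, 4, 14]
Visit 1; enqueue 7, 8, 9 → queue [3, 4, 14, 7, 8, 9]
Visit 3 → queue [4, 14, 7, 8, 9]
Visit 4; enqueue 10 → queue [14, 7, 8, 9, 10]
Visit 14; enqueue 2, 13 → queue [7, 8, 9, 10, 2, 13]
Visit 7 → queue [8, 9, 10, 2, 13]
Visit 8; enqueue 6 → queue [9, 10, 2, 13, 6]
Visit 9; enqueue 11 → queue [10, 2, 13, 6, 11]
Visit 10 → queue [2, 13, 6, 11]
Visit 2 → queue [13, 6, 11]
Visit 13 → queue [6, 11]
Visit 6; enqueue 5 → queue [11, 5]
Visit 11 → queue [5]
Visit 5 → queue []

12 0 1 3 4 14 7 8 9 10 2 13 6 11 5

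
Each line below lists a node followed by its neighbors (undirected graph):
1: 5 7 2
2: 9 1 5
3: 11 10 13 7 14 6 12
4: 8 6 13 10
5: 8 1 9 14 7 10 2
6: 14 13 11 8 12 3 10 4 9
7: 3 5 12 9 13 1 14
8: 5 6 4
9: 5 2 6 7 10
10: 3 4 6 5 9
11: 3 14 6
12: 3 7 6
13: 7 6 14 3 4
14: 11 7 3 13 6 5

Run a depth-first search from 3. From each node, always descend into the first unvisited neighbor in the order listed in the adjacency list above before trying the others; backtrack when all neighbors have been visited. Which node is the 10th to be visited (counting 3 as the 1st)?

Visit 3
3 → 11
11 → 14
14 → 7
7 → 5
5 → 8
8 → 6
6 → 13
13 → 4
4 → 10
10 → 9
9 → 2
2 → 1
6 → 12

Visit order: 3, 11, 14, 7, 5, 8, 6, 13, 4, 10, 9, 2, 1, 12

10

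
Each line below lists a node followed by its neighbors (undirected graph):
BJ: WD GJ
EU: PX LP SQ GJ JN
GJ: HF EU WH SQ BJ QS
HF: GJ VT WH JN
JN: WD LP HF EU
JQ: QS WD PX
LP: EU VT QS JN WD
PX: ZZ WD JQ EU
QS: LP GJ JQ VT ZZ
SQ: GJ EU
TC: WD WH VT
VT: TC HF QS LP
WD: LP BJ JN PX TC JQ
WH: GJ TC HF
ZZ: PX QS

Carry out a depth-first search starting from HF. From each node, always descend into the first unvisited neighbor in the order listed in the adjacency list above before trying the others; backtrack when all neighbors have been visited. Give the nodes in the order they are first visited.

HF → GJ → EU → PX → ZZ → QS → LP → VT → TC → WD → BJ → JN → JQ → WH → SQ

Visit HF
HF → GJ
GJ → EU
EU → PX
PX → ZZ
ZZ → QS
QS → LP
LP → VT
VT → TC
TC → WD
WD → BJ
WD → JN
WD → JQ
TC → WH
EU → SQ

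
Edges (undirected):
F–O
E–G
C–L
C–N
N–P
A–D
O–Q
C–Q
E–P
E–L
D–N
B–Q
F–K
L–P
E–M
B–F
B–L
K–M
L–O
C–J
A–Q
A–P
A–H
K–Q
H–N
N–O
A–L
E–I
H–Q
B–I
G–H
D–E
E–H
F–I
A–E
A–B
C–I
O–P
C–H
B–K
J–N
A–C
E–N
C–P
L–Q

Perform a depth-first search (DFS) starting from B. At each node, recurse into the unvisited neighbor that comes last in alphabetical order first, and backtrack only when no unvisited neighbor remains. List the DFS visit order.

Visit B
B → Q
Q → O
O → P
P → N
N → J
J → C
C → L
L → E
E → M
M → K
K → F
F → I
E → H
H → G
H → A
A → D

B, Q, O, P, N, J, C, L, E, M, K, F, I, H, G, A, D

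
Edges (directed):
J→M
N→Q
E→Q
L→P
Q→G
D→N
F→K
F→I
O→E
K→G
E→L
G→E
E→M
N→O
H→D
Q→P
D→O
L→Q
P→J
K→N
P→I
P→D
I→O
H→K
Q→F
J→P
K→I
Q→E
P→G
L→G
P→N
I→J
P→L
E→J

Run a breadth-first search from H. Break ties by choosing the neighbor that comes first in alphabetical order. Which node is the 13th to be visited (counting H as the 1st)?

L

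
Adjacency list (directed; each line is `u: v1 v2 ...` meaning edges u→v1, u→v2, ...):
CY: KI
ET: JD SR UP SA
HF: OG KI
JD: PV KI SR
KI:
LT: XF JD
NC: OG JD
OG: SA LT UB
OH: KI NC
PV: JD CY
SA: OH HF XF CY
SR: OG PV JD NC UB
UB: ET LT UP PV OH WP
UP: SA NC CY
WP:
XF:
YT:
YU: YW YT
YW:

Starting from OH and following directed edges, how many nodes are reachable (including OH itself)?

16

BFS from OH visits: OH, KI, NC, JD, OG, PV, SR, LT, SA, UB, CY, XF, HF, ET, UP, WP
Reachable nodes: 16 of 19 total.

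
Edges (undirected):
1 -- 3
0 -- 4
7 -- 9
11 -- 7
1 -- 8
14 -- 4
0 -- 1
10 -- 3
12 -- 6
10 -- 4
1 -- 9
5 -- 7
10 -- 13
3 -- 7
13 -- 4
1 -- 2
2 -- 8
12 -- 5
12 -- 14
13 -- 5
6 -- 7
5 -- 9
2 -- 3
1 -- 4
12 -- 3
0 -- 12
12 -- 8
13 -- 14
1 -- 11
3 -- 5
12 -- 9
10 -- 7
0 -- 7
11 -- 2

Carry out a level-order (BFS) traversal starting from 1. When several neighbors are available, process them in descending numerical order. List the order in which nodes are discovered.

1, 11, 9, 8, 4, 3, 2, 0, 7, 12, 5, 14, 13, 10, 6

Visit 1; enqueue 11, 9, 8, 4, 3, 2, 0 → queue [11, 9, 8, 4, 3, 2, 0]
Visit 11; enqueue 7 → queue [9, 8, 4, 3, 2, 0, 7]
Visit 9; enqueue 12, 5 → queue [8, 4, 3, 2, 0, 7, 12, 5]
Visit 8 → queue [4, 3, 2, 0, 7, 12, 5]
Visit 4; enqueue 14, 13, 10 → queue [3, 2, 0, 7, 12, 5, 14, 13, 10]
Visit 3 → queue [2, 0, 7, 12, 5, 14, 13, 10]
Visit 2 → queue [0, 7, 12, 5, 14, 13, 10]
Visit 0 → queue [7, 12, 5, 14, 13, 10]
Visit 7; enqueue 6 → queue [12, 5, 14, 13, 10, 6]
Visit 12 → queue [5, 14, 13, 10, 6]
Visit 5 → queue [14, 13, 10, 6]
Visit 14 → queue [13, 10, 6]
Visit 13 → queue [10, 6]
Visit 10 → queue [6]
Visit 6 → queue []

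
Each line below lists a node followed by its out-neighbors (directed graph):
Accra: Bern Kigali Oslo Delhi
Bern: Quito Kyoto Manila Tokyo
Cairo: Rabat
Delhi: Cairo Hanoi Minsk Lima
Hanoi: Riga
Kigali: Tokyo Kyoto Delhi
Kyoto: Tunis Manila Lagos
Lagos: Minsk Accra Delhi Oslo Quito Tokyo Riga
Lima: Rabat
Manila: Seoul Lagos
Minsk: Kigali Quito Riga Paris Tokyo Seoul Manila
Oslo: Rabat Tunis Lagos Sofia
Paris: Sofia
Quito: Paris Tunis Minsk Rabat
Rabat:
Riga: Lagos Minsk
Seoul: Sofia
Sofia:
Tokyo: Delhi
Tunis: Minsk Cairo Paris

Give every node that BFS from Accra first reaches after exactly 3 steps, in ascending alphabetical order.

Level 0: Accra
Level 1: Bern, Delhi, Kigali, Oslo
Level 2: Cairo, Hanoi, Kyoto, Lagos, Lima, Manila, Minsk, Quito, Rabat, Sofia, Tokyo, Tunis
Level 3: Paris, Riga, Seoul

Paris, Riga, Seoul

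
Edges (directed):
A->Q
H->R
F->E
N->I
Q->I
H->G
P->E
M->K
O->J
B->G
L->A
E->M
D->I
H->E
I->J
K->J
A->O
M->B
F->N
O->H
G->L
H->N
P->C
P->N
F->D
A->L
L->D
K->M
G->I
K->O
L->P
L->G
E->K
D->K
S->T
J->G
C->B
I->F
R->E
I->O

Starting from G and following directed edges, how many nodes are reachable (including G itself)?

BFS from G visits: G, I, L, F, J, O, A, D, P, E, N, H, Q, K, C, M, R, B
Reachable nodes: 18 of 20 total.

18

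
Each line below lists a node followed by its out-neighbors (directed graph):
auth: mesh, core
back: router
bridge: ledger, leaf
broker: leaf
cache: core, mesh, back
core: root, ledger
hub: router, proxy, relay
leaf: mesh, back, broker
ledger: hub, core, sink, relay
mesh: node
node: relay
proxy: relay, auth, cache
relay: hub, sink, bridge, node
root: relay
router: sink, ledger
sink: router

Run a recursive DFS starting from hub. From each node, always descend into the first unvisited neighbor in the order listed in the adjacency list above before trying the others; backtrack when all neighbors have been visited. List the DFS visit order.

Visit hub
hub → router
router → sink
router → ledger
ledger → core
core → root
root → relay
relay → bridge
bridge → leaf
leaf → mesh
mesh → node
leaf → back
leaf → broker
hub → proxy
proxy → auth
proxy → cache

hub → router → sink → ledger → core → root → relay → bridge → leaf → mesh → node → back → broker → proxy → auth → cache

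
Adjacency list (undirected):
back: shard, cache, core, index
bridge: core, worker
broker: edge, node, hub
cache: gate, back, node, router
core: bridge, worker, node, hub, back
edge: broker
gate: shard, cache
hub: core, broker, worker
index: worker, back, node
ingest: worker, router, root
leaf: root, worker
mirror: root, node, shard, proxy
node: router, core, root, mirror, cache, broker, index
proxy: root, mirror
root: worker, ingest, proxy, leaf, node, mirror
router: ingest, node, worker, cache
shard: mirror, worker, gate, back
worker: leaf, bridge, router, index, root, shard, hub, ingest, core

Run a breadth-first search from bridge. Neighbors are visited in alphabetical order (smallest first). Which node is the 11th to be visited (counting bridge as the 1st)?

router

Visit bridge; enqueue core, worker → queue [core, worker]
Visit core; enqueue back, hub, node → queue [worker, back, hub, node]
Visit worker; enqueue index, ingest, leaf, root, router, shard → queue [back, hub, node, index, ingest, leaf, root, router, shard]
Visit back; enqueue cache → queue [hub, node, index, ingest, leaf, root, router, shard, cache]
Visit hub; enqueue broker → queue [node, index, ingest, leaf, root, router, shard, cache, broker]
Visit node; enqueue mirror → queue [index, ingest, leaf, root, router, shard, cache, broker, mirror]
Visit index → queue [ingest, leaf, root, router, shard, cache, broker, mirror]
Visit ingest → queue [leaf, root, router, shard, cache, broker, mirror]
Visit leaf → queue [root, router, shard, cache, broker, mirror]
Visit root; enqueue proxy → queue [router, shard, cache, broker, mirror, proxy]
Visit router → queue [shard, cache, broker, mirror, proxy]
Visit shard; enqueue gate → queue [cache, broker, mirror, proxy, gate]
Visit cache → queue [broker, mirror, proxy, gate]
Visit broker; enqueue edge → queue [mirror, proxy, gate, edge]
Visit mirror → queue [proxy, gate, edge]
Visit proxy → queue [gate, edge]
Visit gate → queue [edge]
Visit edge → queue []

Visit order: bridge, core, worker, back, hub, node, index, ingest, leaf, root, router, shard, cache, broker, mirror, proxy, gate, edge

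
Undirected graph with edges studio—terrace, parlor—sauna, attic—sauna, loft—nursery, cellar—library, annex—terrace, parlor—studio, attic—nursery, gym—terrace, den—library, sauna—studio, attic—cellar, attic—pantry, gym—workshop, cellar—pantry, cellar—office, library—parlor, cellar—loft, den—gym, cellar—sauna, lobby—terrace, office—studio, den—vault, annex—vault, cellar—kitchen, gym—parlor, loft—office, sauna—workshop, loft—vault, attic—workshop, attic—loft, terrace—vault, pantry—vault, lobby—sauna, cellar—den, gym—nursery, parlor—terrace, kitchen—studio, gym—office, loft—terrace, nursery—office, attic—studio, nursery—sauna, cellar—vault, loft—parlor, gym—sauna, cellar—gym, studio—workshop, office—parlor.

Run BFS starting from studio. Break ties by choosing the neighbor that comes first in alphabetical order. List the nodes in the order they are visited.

studio attic kitchen office parlor sauna terrace workshop cellar loft nursery pantry gym library lobby annex vault den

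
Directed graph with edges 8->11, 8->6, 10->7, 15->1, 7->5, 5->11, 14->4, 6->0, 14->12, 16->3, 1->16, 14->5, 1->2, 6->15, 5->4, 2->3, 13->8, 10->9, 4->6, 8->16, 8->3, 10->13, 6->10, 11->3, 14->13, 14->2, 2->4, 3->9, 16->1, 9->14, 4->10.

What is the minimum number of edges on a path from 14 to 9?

Level 0: 14
Level 1: 2, 4, 5, 12, 13
Level 2: 3, 6, 8, 10, 11
Level 3: 0, 7, 9, 15, 16
Level 4: 1
9 first appears at level 3.

3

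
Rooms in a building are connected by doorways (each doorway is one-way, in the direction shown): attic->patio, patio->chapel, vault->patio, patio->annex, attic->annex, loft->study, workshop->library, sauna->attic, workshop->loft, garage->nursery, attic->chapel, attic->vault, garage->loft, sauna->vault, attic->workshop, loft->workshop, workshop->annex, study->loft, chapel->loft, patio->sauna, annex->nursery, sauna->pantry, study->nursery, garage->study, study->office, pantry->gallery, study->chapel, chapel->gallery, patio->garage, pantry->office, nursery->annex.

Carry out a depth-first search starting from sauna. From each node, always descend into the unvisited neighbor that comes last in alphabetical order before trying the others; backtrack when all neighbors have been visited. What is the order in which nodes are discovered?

sauna → vault → patio → garage → study → office → nursery → annex → loft → workshop → library → chapel → gallery → pantry → attic

Visit sauna
sauna → vault
vault → patio
patio → garage
garage → study
study → office
study → nursery
nursery → annex
study → loft
loft → workshop
workshop → library
study → chapel
chapel → gallery
sauna → pantry
sauna → attic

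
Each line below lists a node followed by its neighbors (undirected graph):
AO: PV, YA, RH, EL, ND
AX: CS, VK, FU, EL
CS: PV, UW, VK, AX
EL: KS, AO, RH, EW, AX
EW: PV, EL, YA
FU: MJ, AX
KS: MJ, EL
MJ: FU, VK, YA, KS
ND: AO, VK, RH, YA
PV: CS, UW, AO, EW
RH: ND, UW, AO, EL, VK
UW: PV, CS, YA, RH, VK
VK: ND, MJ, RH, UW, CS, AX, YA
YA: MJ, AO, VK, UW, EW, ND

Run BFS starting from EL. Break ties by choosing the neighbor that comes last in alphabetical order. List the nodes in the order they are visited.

Visit EL; enqueue RH, KS, EW, AX, AO → queue [RH, KS, EW, AX, AO]
Visit RH; enqueue VK, UW, ND → queue [KS, EW, AX, AO, VK, UW, ND]
Visit KS; enqueue MJ → queue [EW, AX, AO, VK, UW, ND, MJ]
Visit EW; enqueue YA, PV → queue [AX, AO, VK, UW, ND, MJ, YA, PV]
Visit AX; enqueue FU, CS → queue [AO, VK, UW, ND, MJ, YA, PV, FU, CS]
Visit AO → queue [VK, UW, ND, MJ, YA, PV, FU, CS]
Visit VK → queue [UW, ND, MJ, YA, PV, FU, CS]
Visit UW → queue [ND, MJ, YA, PV, FU, CS]
Visit ND → queue [MJ, YA, PV, FU, CS]
Visit MJ → queue [YA, PV, FU, CS]
Visit YA → queue [PV, FU, CS]
Visit PV → queue [FU, CS]
Visit FU → queue [CS]
Visit CS → queue []

EL RH KS EW AX AO VK UW ND MJ YA PV FU CS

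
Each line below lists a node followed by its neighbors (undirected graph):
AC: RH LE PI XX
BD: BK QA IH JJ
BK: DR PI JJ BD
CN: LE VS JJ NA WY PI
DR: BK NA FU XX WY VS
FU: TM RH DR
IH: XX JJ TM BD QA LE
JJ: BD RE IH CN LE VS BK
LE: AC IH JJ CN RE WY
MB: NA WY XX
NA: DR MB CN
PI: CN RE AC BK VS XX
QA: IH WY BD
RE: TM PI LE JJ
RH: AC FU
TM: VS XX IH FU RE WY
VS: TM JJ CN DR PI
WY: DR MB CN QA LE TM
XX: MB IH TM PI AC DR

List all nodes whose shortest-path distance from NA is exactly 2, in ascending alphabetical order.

Level 0: NA
Level 1: CN, DR, MB
Level 2: BK, FU, JJ, LE, PI, VS, WY, XX
Level 3: AC, BD, IH, QA, RE, RH, TM

BK, FU, JJ, LE, PI, VS, WY, XX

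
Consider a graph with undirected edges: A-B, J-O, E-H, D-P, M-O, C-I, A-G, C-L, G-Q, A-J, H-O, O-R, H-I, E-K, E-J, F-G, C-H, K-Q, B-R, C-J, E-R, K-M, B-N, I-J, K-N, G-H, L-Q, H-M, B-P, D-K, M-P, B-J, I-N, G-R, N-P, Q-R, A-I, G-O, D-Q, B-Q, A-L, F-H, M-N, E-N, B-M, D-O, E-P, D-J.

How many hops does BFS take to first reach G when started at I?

Level 0: I
Level 1: A, C, H, J, N
Level 2: B, D, E, F, G, K, L, M, O, P
Level 3: Q, R
G first appears at level 2.

2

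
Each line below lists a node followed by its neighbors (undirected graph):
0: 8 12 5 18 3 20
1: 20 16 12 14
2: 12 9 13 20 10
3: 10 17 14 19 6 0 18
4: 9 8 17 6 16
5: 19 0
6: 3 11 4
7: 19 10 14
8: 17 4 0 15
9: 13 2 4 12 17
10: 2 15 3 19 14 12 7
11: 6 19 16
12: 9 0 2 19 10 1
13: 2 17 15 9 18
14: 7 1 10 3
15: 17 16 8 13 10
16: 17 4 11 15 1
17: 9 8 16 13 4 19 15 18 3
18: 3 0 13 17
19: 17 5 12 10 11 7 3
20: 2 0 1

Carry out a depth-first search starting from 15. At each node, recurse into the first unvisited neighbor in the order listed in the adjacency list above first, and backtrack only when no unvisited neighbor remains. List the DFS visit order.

15 17 9 13 2 12 0 8 4 6 3 10 19 5 11 16 1 20 14 7 18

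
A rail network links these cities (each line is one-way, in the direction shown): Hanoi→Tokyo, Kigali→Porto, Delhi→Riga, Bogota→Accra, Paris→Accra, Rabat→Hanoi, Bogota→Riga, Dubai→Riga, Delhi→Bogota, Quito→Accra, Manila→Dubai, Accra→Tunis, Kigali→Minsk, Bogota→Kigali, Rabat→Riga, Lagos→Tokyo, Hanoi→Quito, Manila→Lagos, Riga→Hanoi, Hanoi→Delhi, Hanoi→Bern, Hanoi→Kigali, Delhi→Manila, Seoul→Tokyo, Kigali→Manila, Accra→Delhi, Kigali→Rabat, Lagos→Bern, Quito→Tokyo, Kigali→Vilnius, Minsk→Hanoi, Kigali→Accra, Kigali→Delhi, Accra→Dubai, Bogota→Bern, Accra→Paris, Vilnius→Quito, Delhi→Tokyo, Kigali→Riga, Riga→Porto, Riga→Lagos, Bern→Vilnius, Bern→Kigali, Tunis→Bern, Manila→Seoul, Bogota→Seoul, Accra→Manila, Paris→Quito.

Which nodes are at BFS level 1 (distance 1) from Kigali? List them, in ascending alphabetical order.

Accra, Delhi, Manila, Minsk, Porto, Rabat, Riga, Vilnius

Level 0: Kigali
Level 1: Accra, Delhi, Manila, Minsk, Porto, Rabat, Riga, Vilnius
Level 2: Bogota, Dubai, Hanoi, Lagos, Paris, Quito, Seoul, Tokyo, Tunis
Level 3: Bern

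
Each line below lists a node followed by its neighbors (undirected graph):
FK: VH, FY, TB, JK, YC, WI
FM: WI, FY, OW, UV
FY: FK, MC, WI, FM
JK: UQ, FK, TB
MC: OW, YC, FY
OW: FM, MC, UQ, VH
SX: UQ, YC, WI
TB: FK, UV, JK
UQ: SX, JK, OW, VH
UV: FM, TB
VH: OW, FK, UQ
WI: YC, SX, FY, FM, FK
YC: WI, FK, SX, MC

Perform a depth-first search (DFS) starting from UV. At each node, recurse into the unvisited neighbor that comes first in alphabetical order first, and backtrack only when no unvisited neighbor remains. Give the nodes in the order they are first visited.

UV, FM, FY, FK, JK, TB, UQ, OW, MC, YC, SX, WI, VH

Visit UV
UV → FM
FM → FY
FY → FK
FK → JK
JK → TB
JK → UQ
UQ → OW
OW → MC
MC → YC
YC → SX
SX → WI
OW → VH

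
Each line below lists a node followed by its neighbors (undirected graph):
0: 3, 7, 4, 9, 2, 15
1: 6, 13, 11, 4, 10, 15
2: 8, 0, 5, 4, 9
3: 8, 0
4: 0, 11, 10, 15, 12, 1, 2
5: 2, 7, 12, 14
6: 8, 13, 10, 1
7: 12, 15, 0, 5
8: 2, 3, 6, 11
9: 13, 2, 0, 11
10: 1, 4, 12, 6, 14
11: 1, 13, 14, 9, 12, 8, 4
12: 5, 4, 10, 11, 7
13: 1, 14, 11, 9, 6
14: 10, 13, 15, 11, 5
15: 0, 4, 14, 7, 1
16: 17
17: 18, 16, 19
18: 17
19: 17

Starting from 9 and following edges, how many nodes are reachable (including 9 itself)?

16

BFS from 9 visits: 9, 0, 2, 11, 13, 3, 4, 7, 15, 5, 8, 1, 12, 14, 6, 10
Reachable nodes: 16 of 20 total.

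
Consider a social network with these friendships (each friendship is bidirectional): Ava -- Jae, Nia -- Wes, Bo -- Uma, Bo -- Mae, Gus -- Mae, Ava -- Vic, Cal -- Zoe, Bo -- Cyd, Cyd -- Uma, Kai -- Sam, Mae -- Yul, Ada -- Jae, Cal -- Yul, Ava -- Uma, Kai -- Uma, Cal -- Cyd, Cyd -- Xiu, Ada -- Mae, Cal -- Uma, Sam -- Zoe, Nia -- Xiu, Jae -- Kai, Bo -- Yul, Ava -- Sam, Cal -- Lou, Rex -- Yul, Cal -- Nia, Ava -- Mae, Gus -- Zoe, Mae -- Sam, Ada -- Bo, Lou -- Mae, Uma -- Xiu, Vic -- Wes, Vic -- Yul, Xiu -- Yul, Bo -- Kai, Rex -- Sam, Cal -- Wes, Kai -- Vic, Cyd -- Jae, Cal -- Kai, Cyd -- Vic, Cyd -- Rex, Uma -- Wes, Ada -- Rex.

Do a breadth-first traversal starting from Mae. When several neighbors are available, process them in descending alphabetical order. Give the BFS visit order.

Visit Mae; enqueue Yul, Sam, Lou, Gus, Bo, Ava, Ada → queue [Yul, Sam, Lou, Gus, Bo, Ava, Ada]
Visit Yul; enqueue Xiu, Vic, Rex, Cal → queue [Sam, Lou, Gus, Bo, Ava, Ada, Xiu, Vic, Rex, Cal]
Visit Sam; enqueue Zoe, Kai → queue [Lou, Gus, Bo, Ava, Ada, Xiu, Vic, Rex, Cal, Zoe, Kai]
Visit Lou → queue [Gus, Bo, Ava, Ada, Xiu, Vic, Rex, Cal, Zoe, Kai]
Visit Gus → queue [Bo, Ava, Ada, Xiu, Vic, Rex, Cal, Zoe, Kai]
Visit Bo; enqueue Uma, Cyd → queue [Ava, Ada, Xiu, Vic, Rex, Cal, Zoe, Kai, Uma, Cyd]
Visit Ava; enqueue Jae → queue [Ada, Xiu, Vic, Rex, Cal, Zoe, Kai, Uma, Cyd, Jae]
Visit Ada → queue [Xiu, Vic, Rex, Cal, Zoe, Kai, Uma, Cyd, Jae]
Visit Xiu; enqueue Nia → queue [Vic, Rex, Cal, Zoe, Kai, Uma, Cyd, Jae, Nia]
Visit Vic; enqueue Wes → queue [Rex, Cal, Zoe, Kai, Uma, Cyd, Jae, Nia, Wes]
Visit Rex → queue [Cal, Zoe, Kai, Uma, Cyd, Jae, Nia, Wes]
Visit Cal → queue [Zoe, Kai, Uma, Cyd, Jae, Nia, Wes]
Visit Zoe → queue [Kai, Uma, Cyd, Jae, Nia, Wes]
Visit Kai → queue [Uma, Cyd, Jae, Nia, Wes]
Visit Uma → queue [Cyd, Jae, Nia, Wes]
Visit Cyd → queue [Jae, Nia, Wes]
Visit Jae → queue [Nia, Wes]
Visit Nia → queue [Wes]
Visit Wes → queue []

Mae, Yul, Sam, Lou, Gus, Bo, Ava, Ada, Xiu, Vic, Rex, Cal, Zoe, Kai, Uma, Cyd, Jae, Nia, Wes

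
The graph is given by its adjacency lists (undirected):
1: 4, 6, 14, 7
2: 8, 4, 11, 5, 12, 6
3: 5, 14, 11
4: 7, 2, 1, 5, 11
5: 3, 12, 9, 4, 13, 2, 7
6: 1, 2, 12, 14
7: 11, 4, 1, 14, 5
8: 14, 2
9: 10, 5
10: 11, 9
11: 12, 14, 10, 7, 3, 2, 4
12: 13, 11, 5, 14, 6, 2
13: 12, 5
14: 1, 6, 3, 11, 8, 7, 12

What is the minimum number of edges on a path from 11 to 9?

2

Level 0: 11
Level 1: 2, 3, 4, 7, 10, 12, 14
Level 2: 1, 5, 6, 8, 9, 13
9 first appears at level 2.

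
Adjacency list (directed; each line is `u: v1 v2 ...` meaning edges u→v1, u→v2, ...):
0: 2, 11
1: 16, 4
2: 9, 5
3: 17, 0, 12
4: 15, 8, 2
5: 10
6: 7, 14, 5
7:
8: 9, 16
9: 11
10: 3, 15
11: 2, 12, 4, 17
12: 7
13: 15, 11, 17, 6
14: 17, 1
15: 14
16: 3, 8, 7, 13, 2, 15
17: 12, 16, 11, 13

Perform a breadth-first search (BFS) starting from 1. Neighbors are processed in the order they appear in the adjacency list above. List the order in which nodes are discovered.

Visit 1; enqueue 16, 4 → queue [16, 4]
Visit 16; enqueue 3, 8, 7, 13, 2, 15 → queue [4, 3, 8, 7, 13, 2, 15]
Visit 4 → queue [3, 8, 7, 13, 2, 15]
Visit 3; enqueue 17, 0, 12 → queue [8, 7, 13, 2, 15, 17, 0, 12]
Visit 8; enqueue 9 → queue [7, 13, 2, 15, 17, 0, 12, 9]
Visit 7 → queue [13, 2, 15, 17, 0, 12, 9]
Visit 13; enqueue 11, 6 → queue [2, 15, 17, 0, 12, 9, 11, 6]
Visit 2; enqueue 5 → queue [15, 17, 0, 12, 9, 11, 6, 5]
Visit 15; enqueue 14 → queue [17, 0, 12, 9, 11, 6, 5, 14]
Visit 17 → queue [0, 12, 9, 11, 6, 5, 14]
Visit 0 → queue [12, 9, 11, 6, 5, 14]
Visit 12 → queue [9, 11, 6, 5, 14]
Visit 9 → queue [11, 6, 5, 14]
Visit 11 → queue [6, 5, 14]
Visit 6 → queue [5, 14]
Visit 5; enqueue 10 → queue [14, 10]
Visit 14 → queue [10]
Visit 10 → queue []

1, 16, 4, 3, 8, 7, 13, 2, 15, 17, 0, 12, 9, 11, 6, 5, 14, 10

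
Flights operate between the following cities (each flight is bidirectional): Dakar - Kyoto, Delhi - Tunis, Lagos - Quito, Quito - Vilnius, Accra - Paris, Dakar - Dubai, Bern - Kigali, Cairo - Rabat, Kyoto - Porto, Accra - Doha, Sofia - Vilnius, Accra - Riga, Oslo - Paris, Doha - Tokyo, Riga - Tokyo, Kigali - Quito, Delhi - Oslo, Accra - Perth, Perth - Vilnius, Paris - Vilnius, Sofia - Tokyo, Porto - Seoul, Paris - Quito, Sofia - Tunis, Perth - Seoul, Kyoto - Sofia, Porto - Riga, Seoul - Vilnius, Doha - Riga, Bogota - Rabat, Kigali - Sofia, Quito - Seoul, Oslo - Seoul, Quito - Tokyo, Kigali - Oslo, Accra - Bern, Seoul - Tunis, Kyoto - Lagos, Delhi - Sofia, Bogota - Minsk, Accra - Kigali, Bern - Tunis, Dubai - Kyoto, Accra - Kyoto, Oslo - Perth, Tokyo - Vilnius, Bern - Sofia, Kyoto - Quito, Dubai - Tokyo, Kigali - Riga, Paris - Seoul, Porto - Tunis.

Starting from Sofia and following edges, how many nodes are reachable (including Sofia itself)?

20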